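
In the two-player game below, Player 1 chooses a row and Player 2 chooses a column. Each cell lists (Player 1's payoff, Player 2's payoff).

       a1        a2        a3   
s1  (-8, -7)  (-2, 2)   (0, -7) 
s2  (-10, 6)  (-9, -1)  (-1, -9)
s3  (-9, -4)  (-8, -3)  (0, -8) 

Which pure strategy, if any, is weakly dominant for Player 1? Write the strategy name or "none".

s1

s1 vs s2: a1: -8>-10, a2: -2>-9, a3: 0>-1.
s1 vs s3: a1: -8>-9, a2: -2>-8, a3: 0=0.
s1 is at least as good as every other strategy against every opponent action, so it is weakly dominant.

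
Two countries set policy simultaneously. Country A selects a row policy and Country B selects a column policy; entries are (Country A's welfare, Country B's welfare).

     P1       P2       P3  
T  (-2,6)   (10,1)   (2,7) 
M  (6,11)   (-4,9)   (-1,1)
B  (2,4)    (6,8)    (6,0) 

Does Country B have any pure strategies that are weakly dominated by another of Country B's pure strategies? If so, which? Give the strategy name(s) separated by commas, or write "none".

P1: no other strategy beats it everywhere (P2 at T (6>1); P3 at M (11>1)).
Nothing dominates P2: P1 at B (8>4); P3 at M (9>1).
P3 is not dominated — it holds its own against P1 at T (7>6); P2 at T (7>1).

none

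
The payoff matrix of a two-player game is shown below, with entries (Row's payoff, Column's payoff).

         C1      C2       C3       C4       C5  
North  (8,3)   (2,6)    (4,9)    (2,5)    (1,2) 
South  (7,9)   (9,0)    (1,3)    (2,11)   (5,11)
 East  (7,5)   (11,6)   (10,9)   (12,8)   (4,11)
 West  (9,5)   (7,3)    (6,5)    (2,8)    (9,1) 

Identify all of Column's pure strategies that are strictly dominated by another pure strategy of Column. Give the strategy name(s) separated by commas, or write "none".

C1, C2

C1 is strictly dominated by C4 (North: 5>3, South: 11>9, East: 8>5, West: 8>5).
C3 strictly dominates C2 — North: 9>6, South: 3>0, East: 9>6, West: 5>3.
Nothing dominates C3: C1 at North (9>3); C2 at North (9>6); C4 at North (9>5); C5 at North (9>2).
C4 is not dominated — it holds its own against C1 at North (5>3); C2 at South (11>0); C3 at South (11>3); C5 at North (5>2).
Nothing dominates C5: C1 at South (11>9); C2 at South (11>0); C3 at South (11>3); C4 at South (11=11).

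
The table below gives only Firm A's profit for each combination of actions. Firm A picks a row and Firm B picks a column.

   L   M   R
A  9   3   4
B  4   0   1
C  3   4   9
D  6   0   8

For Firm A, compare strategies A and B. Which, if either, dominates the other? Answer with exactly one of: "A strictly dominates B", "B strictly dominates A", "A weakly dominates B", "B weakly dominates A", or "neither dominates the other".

A's payoffs vs B's, by Firm B's action — L: 9>4, M: 3>0, R: 4>1.
A gives a strictly higher payoff against each opponent action, so A strictly dominates B.

A strictly dominates B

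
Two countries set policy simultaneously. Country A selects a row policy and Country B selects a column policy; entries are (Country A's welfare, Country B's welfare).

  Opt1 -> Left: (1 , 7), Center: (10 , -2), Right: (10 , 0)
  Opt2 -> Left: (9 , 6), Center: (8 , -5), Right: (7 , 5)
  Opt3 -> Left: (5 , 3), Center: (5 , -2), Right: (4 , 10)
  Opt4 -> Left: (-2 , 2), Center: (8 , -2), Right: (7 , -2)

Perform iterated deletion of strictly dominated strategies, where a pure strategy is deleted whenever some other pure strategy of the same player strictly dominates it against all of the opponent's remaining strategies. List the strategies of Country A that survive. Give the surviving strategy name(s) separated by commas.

Opt2

Row Opt3 is eliminated: Opt2 beats it against every remaining column (Left: 9>5, Center: 8>5, Right: 7>4).
Country A's strategy Opt4 is strictly dominated by Opt1 (Left: 1>-2, Center: 10>8, Right: 10>7) and is removed.
Column Center is eliminated: Left beats it against every remaining row (Opt1: 7>-2, Opt2: 6>-5).
Column Right is eliminated: Left beats it against every remaining row (Opt1: 7>0, Opt2: 6>5).
Country A's strategy Opt1 is strictly dominated by Opt2 (Left: 9>1) and is removed.
Among the remaining strategies, none is strictly dominated by another pure strategy of the same player, so the elimination stops.
Surviving strategies — Country A: {Opt2}; Country B: {Left}.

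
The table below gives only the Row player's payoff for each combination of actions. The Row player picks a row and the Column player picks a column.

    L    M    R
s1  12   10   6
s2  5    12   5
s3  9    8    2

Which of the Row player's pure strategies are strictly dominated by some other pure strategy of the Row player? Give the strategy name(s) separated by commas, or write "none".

Nothing dominates s1: s2 at L (12>5); s3 at L (12>9).
Nothing dominates s2: s1 at M (12>10); s3 at M (12>8).
s1 strictly dominates s3 — L: 12>9, M: 10>8, R: 6>2.

s3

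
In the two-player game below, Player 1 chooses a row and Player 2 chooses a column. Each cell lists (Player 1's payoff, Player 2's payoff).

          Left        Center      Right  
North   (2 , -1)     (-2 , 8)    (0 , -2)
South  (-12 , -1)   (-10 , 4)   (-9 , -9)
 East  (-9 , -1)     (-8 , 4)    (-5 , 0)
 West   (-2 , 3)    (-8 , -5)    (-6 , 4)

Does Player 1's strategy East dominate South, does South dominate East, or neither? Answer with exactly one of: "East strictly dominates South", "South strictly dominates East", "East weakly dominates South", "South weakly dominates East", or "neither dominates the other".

East's payoffs vs South's, by Player 2's action — Left: -9>-12, Center: -8>-10, Right: -5>-9.
East gives a strictly higher payoff against each opponent action, so East strictly dominates South.

East strictly dominates South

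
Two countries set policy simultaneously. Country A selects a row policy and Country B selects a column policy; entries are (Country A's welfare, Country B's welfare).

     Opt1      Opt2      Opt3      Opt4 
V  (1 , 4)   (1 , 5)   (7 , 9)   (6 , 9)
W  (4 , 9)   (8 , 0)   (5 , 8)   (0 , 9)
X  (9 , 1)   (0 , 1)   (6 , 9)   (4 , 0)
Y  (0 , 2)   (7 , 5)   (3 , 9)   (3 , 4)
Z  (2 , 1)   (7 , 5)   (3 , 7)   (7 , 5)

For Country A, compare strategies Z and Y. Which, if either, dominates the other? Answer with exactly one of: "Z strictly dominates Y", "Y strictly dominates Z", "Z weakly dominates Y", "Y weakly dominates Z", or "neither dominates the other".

Z weakly dominates Y

Z's payoffs vs Y's, by Country B's action — Opt1: 2>0, Opt2: 7=7, Opt3: 3=3, Opt4: 7>3.
Z is at least as good everywhere and strictly better somewhere (tied only at Opt2, Opt3), so Z weakly but not strictly dominates Y.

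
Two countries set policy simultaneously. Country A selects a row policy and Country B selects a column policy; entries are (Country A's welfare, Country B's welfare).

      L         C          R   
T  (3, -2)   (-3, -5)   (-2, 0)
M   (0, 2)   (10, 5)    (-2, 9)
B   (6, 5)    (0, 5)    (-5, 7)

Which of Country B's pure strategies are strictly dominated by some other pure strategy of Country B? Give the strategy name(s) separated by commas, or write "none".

L, C

L is strictly dominated by R (T: 0>-2, M: 9>2, B: 7>5).
C: dominated, since R does at least as well everywhere (T: 0>-5, M: 9>5, B: 7>5).
Nothing dominates R: L at T (0>-2); C at T (0>-5).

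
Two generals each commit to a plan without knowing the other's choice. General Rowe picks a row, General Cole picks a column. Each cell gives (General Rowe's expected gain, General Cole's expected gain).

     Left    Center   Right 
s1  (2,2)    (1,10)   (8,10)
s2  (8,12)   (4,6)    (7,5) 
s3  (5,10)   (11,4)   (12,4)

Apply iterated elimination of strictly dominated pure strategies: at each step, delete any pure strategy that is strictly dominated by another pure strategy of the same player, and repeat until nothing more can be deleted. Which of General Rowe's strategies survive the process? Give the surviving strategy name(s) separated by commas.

s2

Row s1 is eliminated: s3 beats it against every remaining column (Left: 5>2, Center: 11>1, Right: 12>8).
Column Center is eliminated: Left beats it against every remaining row (s2: 12>6, s3: 10>4).
Column Right is eliminated: Left beats it against every remaining row (s2: 12>5, s3: 10>4).
General Rowe's strategy s3 is strictly dominated by s2 (Left: 8>5) and is removed.
Among the remaining strategies, none is strictly dominated by another pure strategy of the same player, so the elimination stops.
Surviving strategies — General Rowe: {s2}; General Cole: {Left}.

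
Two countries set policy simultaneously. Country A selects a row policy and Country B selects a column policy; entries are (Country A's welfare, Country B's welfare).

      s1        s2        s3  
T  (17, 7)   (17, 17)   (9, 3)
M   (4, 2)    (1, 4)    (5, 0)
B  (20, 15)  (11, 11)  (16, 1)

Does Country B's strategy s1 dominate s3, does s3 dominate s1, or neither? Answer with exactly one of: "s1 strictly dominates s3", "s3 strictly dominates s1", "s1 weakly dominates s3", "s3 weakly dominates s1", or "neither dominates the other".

s1 strictly dominates s3

s1's payoffs vs s3's, by Country A's action — T: 7>3, M: 2>0, B: 15>1.
s1 gives a strictly higher payoff against each opponent action, so s1 strictly dominates s3.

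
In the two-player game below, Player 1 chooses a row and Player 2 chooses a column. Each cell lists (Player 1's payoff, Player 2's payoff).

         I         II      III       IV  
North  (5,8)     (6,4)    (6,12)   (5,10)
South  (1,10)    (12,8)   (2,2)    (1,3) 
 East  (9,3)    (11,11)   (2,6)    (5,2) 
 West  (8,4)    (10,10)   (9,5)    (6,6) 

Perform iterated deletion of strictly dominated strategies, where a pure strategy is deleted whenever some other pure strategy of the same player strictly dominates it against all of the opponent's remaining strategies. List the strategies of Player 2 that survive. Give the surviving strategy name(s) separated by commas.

I, II

Player 1's strategy North is strictly dominated by West (I: 8>5, II: 10>6, III: 9>6, IV: 6>5) and is removed.
Player 2's strategy III is strictly dominated by II (South: 8>2, East: 11>6, West: 10>5) and is removed.
Player 2's strategy IV is strictly dominated by II (South: 8>3, East: 11>2, West: 10>6) and is removed.
For Player 1, East strictly dominates West on the remaining columns (I: 9>8, II: 11>10); eliminate West.
Among the remaining strategies, none is strictly dominated by another pure strategy of the same player, so the elimination stops.
Surviving strategies — Player 1: {South, East}; Player 2: {I, II}.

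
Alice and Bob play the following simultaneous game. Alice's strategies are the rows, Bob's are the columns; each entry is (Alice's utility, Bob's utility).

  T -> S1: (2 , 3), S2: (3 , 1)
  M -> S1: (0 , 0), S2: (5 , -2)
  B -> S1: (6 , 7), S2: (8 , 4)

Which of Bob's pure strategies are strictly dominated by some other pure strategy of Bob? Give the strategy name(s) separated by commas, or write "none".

S1: no other strategy beats it everywhere (S2 at T (3>1)).
S2 is strictly dominated by S1 (T: 3>1, M: 0>-2, B: 7>4).

S2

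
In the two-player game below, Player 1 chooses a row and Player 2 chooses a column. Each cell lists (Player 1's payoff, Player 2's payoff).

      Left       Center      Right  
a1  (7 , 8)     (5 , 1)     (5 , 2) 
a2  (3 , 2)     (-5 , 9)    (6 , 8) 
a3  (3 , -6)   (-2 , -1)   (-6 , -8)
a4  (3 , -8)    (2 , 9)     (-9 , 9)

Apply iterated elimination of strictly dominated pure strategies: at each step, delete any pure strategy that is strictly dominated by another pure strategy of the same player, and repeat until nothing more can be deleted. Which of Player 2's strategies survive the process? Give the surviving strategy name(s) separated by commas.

For Player 1, a1 strictly dominates a3 on the remaining columns (Left: 7>3, Center: 5>-2, Right: 5>-6); eliminate a3.
Row a4 is eliminated: a1 beats it against every remaining column (Left: 7>3, Center: 5>2, Right: 5>-9).
Among the remaining strategies, none is strictly dominated by another pure strategy of the same player, so the elimination stops.
Surviving strategies — Player 1: {a1, a2}; Player 2: {Left, Center, Right}.

Left, Center, Right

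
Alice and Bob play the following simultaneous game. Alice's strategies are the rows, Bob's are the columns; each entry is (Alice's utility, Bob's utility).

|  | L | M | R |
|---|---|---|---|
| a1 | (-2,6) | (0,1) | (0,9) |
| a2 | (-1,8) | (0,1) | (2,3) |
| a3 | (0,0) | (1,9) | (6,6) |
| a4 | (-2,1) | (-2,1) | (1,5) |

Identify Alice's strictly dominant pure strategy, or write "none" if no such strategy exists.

a3 vs a1: L: 0>-2, M: 1>0, R: 6>0.
a3 vs a2: L: 0>-1, M: 1>0, R: 6>2.
a3 vs a4: L: 0>-2, M: 1>-2, R: 6>1.
a3 strictly beats every other strategy against every opponent action, so it is strictly dominant.

a3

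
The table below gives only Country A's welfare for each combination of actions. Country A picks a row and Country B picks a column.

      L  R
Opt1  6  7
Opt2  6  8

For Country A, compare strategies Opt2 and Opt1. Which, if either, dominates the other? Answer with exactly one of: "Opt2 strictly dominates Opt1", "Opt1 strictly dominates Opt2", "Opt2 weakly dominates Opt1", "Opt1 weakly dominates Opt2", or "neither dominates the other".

Compare Opt2 to Opt1 across every action of Country B: L: 6=6, R: 8>7.
Opt2 is at least as good everywhere and strictly better somewhere (tied only at L), so Opt2 weakly but not strictly dominates Opt1.

Opt2 weakly dominates Opt1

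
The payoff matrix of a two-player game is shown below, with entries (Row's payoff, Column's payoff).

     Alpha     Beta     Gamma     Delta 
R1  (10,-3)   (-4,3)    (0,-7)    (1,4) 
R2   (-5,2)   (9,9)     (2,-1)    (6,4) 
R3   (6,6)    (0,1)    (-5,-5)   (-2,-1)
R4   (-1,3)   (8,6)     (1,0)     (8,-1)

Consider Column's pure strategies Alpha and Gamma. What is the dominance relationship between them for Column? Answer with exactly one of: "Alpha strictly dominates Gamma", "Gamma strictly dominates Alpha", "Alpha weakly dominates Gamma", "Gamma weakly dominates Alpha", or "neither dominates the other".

Alpha strictly dominates Gamma

Alpha's payoffs vs Gamma's, by Row's action — R1: -3>-7, R2: 2>-1, R3: 6>-5, R4: 3>0.
Every comparison favours Alpha, so Alpha strictly dominates Gamma.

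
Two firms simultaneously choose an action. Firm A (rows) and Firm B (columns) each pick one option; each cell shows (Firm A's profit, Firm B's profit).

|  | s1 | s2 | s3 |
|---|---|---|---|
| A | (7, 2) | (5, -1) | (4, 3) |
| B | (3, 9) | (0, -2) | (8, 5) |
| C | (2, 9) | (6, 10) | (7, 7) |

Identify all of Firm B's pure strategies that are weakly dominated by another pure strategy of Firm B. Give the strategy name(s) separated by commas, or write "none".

none

s1 is not dominated — it holds its own against s2 at A (2>-1); s3 at B (9>5).
Nothing dominates s2: s1 at C (10>9); s3 at C (10>7).
Nothing dominates s3: s1 at A (3>2); s2 at A (3>-1).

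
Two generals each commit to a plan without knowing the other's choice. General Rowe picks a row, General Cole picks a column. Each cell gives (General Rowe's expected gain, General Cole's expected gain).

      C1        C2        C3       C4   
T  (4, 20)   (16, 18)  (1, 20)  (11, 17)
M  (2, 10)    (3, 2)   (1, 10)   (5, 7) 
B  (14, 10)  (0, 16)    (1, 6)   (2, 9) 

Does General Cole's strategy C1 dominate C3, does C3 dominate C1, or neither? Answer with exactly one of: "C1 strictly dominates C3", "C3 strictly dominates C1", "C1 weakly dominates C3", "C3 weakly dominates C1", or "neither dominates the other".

C1 weakly dominates C3

C1's payoffs vs C3's, by General Rowe's action — T: 20=20, M: 10=10, B: 10>6.
C1 is at least as good everywhere and strictly better somewhere (tied only at T, M), so C1 weakly but not strictly dominates C3.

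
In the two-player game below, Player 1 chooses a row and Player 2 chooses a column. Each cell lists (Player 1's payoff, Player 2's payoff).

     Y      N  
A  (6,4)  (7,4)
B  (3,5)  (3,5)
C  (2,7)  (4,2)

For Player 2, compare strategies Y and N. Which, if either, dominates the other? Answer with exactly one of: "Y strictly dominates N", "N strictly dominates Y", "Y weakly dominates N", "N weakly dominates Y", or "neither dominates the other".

Compare Y to N across each opponent action: A: 4=4, B: 5=5, C: 7>2.
Y is at least as good everywhere and strictly better somewhere (tied only at A, B), so Y weakly but not strictly dominates N.

Y weakly dominates N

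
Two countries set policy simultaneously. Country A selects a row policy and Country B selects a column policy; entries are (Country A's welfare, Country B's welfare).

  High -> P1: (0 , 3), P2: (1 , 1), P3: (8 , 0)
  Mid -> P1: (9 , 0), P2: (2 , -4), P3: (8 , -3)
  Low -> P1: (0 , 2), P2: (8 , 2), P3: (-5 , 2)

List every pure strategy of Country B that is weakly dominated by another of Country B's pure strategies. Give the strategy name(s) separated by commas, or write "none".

P2, P3

Nothing dominates P1: P2 at High (3>1); P3 at High (3>0).
P1 weakly dominates P2 — High: 3>1, Mid: 0>-4, Low: 2=2.
P1 weakly dominates P3 — High: 3>0, Mid: 0>-3, Low: 2=2.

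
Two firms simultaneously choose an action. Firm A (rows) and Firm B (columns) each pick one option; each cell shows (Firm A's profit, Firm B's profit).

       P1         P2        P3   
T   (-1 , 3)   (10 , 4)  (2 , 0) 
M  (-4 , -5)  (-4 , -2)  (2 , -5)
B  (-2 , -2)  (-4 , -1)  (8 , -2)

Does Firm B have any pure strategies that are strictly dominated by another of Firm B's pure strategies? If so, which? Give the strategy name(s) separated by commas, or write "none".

P1, P3

P1 is strictly dominated by P2 (T: 4>3, M: -2>-5, B: -1>-2).
P2 is not dominated — it holds its own against P1 at T (4>3); P3 at T (4>0).
P3: dominated, since P2 does at least as well everywhere (T: 4>0, M: -2>-5, B: -1>-2).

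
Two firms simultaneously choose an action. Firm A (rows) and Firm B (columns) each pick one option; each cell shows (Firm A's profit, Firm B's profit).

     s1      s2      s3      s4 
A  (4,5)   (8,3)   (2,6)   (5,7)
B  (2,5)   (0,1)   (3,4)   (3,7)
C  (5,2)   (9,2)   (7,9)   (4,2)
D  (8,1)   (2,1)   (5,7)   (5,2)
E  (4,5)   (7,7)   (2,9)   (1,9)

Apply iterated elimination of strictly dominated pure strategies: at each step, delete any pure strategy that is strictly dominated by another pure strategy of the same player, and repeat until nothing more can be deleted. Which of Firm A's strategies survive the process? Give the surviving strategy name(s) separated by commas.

For Firm A, C strictly dominates B on the remaining columns (s1: 5>2, s2: 9>0, s3: 7>3, s4: 4>3); eliminate B.
For Firm A, C strictly dominates E on the remaining columns (s1: 5>4, s2: 9>7, s3: 7>2, s4: 4>1); eliminate E.
Column s1 is eliminated: s3 beats it against every remaining row (A: 6>5, C: 9>2, D: 7>1).
Firm B's strategy s2 is strictly dominated by s3 (A: 6>3, C: 9>2, D: 7>1) and is removed.
Among the remaining strategies, none is strictly dominated by another pure strategy of the same player, so the elimination stops.
Surviving strategies — Firm A: {A, C, D}; Firm B: {s3, s4}.

A, C, D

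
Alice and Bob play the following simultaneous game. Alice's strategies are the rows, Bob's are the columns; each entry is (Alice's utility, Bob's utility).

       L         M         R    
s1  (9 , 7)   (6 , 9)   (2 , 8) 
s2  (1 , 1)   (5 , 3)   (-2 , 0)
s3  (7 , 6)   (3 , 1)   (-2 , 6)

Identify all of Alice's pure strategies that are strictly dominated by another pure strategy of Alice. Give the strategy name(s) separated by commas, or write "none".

s2, s3

s1 is not dominated — it holds its own against s2 at L (9>1); s3 at L (9>7).
s2 is strictly dominated by s1 (L: 9>1, M: 6>5, R: 2>-2).
s3 is strictly dominated by s1 (L: 9>7, M: 6>3, R: 2>-2).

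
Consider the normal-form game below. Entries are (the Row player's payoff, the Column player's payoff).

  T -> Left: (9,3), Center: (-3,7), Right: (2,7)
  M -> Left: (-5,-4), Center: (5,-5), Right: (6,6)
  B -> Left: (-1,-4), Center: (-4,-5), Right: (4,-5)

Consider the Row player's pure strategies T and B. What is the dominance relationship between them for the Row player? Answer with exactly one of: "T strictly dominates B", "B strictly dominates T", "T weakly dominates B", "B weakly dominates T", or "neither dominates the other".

Compare T to B across every action of the Column player: Left: 9>-1, Center: -3>-4, Right: 2<4.
T does better at Left, Center but worse at Right; neither strategy dominates the other.

neither dominates the other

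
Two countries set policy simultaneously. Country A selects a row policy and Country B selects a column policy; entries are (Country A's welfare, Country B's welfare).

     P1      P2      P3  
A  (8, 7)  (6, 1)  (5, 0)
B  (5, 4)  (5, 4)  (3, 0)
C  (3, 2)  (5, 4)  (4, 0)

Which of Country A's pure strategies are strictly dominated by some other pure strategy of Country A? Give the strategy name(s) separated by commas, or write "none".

B, C

Nothing dominates A: B at P1 (8>5); C at P1 (8>3).
B is strictly dominated by A (P1: 8>5, P2: 6>5, P3: 5>3).
A strictly dominates C — P1: 8>3, P2: 6>5, P3: 5>4.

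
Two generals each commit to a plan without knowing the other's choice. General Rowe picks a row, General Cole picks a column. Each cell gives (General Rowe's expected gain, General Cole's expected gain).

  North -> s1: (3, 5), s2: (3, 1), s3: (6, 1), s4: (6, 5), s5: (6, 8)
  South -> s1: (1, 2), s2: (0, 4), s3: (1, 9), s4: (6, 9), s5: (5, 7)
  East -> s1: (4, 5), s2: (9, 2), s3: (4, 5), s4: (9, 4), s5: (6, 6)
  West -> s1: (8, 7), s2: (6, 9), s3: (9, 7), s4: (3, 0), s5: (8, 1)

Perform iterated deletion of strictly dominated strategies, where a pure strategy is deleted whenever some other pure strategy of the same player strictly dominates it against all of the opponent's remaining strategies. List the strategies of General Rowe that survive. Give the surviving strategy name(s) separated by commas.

East, West

Row South is eliminated: East beats it against every remaining column (s1: 4>1, s2: 9>0, s3: 4>1, s4: 9>6, s5: 6>5).
For General Cole, s5 strictly dominates s4 on the remaining rows (North: 8>5, East: 6>4, West: 1>0); eliminate s4.
For General Rowe, West strictly dominates North on the remaining columns (s1: 8>3, s2: 6>3, s3: 9>6, s5: 8>6); eliminate North.
Among the remaining strategies, none is strictly dominated by another pure strategy of the same player, so the elimination stops.
Surviving strategies — General Rowe: {East, West}; General Cole: {s1, s2, s3, s5}.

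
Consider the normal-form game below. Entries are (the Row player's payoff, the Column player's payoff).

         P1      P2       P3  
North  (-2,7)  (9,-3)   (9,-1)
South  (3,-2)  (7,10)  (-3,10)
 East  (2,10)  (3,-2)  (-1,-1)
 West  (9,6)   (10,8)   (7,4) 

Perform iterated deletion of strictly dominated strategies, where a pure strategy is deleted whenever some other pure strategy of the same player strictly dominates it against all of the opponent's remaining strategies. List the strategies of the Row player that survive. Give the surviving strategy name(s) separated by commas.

For the Row player, West strictly dominates South on the remaining columns (P1: 9>3, P2: 10>7, P3: 7>-3); eliminate South.
For the Row player, West strictly dominates East on the remaining columns (P1: 9>2, P2: 10>3, P3: 7>-1); eliminate East.
Column P3 is eliminated: P1 beats it against every remaining row (North: 7>-1, West: 6>4).
Row North is eliminated: West beats it against every remaining column (P1: 9>-2, P2: 10>9).
Column P1 is eliminated: P2 beats it against every remaining row (West: 8>6).
Among the remaining strategies, none is strictly dominated by another pure strategy of the same player, so the elimination stops.
Surviving strategies — the Row player: {West}; the Column player: {P2}.

West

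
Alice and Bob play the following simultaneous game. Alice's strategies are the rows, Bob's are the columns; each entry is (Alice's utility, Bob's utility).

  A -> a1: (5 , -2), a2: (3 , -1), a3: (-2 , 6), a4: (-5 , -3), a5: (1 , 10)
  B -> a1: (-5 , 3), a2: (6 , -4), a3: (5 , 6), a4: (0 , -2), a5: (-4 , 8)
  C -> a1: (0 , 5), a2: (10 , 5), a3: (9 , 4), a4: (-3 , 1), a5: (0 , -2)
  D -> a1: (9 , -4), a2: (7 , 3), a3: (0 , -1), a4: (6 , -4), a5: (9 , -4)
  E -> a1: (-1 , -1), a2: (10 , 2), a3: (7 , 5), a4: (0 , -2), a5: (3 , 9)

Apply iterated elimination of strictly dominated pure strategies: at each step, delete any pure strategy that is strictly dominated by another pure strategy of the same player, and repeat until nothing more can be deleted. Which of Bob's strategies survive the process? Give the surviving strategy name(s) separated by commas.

a1, a2, a3, a5

Alice's strategy A is strictly dominated by D (a1: 9>5, a2: 7>3, a3: 0>-2, a4: 6>-5, a5: 9>1) and is removed.
For Bob, a3 strictly dominates a4 on the remaining rows (B: 6>-2, C: 4>1, D: -1>-4, E: 5>-2); eliminate a4.
Alice's strategy B is strictly dominated by C (a1: 0>-5, a2: 10>6, a3: 9>5, a5: 0>-4) and is removed.
Among the remaining strategies, none is strictly dominated by another pure strategy of the same player, so the elimination stops.
Surviving strategies — Alice: {C, D, E}; Bob: {a1, a2, a3, a5}.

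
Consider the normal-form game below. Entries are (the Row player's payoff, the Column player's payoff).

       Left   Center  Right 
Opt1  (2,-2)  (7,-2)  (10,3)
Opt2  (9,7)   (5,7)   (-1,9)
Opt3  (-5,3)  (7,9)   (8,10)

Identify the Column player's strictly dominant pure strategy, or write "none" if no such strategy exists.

Right

Right vs Left: Opt1: 3>-2, Opt2: 9>7, Opt3: 10>3.
Right vs Center: Opt1: 3>-2, Opt2: 9>7, Opt3: 10>9.
Right strictly beats every other strategy against every opponent action, so it is strictly dominant.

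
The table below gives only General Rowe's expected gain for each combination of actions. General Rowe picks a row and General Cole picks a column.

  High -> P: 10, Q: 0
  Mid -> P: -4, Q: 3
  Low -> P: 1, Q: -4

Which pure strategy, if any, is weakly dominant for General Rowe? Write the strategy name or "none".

High fails to dominate Mid at Q (0<3).
Mid fails to dominate High at P (-4<10).
Low fails to dominate High at P (1<10).
No single strategy dominates all the others.

none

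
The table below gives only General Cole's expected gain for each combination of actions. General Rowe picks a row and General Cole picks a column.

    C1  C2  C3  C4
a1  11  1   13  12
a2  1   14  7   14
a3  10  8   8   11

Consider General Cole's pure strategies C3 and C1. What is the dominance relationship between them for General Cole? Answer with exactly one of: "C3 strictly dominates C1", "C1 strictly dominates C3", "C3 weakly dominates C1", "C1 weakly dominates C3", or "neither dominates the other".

C3's payoffs vs C1's, by General Rowe's action — a1: 13>11, a2: 7>1, a3: 8<10.
C3 does better at a1, a2 but worse at a3; neither strategy dominates the other.

neither dominates the other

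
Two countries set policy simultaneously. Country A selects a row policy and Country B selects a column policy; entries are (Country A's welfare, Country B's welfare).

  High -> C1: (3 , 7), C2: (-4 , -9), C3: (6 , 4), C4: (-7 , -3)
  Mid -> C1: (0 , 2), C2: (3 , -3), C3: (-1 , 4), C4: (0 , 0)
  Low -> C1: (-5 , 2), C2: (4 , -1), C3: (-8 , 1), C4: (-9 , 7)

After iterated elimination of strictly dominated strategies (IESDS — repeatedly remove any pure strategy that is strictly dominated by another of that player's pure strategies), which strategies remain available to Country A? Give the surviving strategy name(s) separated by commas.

Country B's strategy C2 is strictly dominated by C1 (High: 7>-9, Mid: 2>-3, Low: 2>-1) and is removed.
Row Low is eliminated: High beats it against every remaining column (C1: 3>-5, C3: 6>-8, C4: -7>-9).
Country B's strategy C4 is strictly dominated by C1 (High: 7>-3, Mid: 2>0) and is removed.
Country A's strategy Mid is strictly dominated by High (C1: 3>0, C3: 6>-1) and is removed.
Country B's strategy C3 is strictly dominated by C1 (High: 7>4) and is removed.
Among the remaining strategies, none is strictly dominated by another pure strategy of the same player, so the elimination stops.
Surviving strategies — Country A: {High}; Country B: {C1}.

High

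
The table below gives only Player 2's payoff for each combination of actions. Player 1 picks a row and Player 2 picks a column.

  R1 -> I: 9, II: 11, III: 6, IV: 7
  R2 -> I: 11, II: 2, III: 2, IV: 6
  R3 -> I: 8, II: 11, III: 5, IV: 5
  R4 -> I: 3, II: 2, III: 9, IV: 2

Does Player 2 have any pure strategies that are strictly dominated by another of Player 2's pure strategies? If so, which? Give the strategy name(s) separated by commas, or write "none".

IV

Nothing dominates I: II at R2 (11>2); III at R1 (9>6); IV at R1 (9>7).
Nothing dominates II: I at R1 (11>9); III at R1 (11>6); IV at R1 (11>7).
III is not dominated — it holds its own against I at R4 (9>3); II at R2 (2=2); IV at R3 (5=5).
IV is strictly dominated by I (R1: 9>7, R2: 11>6, R3: 8>5, R4: 3>2).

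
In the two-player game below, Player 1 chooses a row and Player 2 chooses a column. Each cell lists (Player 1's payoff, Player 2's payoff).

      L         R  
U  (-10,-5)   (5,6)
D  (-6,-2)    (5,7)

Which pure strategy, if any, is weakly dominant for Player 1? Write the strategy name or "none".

D vs U: L: -6>-10, R: 5=5.
D is at least as good as every other strategy against every opponent action, so it is weakly dominant.

D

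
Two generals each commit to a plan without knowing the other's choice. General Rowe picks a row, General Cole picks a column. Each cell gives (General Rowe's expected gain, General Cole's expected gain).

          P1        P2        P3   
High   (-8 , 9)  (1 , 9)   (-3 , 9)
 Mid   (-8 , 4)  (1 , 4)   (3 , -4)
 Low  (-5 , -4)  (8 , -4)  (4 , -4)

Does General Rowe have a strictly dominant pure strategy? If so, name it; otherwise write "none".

Low vs High: P1: -5>-8, P2: 8>1, P3: 4>-3.
Low vs Mid: P1: -5>-8, P2: 8>1, P3: 4>3.
Low strictly beats every other strategy against every opponent action, so it is strictly dominant.

Low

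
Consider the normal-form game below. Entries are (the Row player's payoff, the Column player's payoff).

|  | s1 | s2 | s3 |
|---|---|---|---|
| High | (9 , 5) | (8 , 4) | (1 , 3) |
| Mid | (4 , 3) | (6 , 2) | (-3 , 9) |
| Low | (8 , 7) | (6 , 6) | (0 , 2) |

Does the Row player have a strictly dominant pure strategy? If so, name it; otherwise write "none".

High vs Mid: s1: 9>4, s2: 8>6, s3: 1>-3.
High vs Low: s1: 9>8, s2: 8>6, s3: 1>0.
High strictly beats every other strategy against every opponent action, so it is strictly dominant.

High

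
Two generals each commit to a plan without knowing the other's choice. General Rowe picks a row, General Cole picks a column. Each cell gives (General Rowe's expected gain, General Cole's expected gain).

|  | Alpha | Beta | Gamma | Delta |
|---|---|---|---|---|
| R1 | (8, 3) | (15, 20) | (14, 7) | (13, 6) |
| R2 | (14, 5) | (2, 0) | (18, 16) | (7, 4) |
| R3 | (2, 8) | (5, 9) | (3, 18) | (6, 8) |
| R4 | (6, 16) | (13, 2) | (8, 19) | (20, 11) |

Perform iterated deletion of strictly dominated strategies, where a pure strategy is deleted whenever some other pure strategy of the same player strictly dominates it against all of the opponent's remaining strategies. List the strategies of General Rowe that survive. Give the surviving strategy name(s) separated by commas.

R1, R2

General Rowe's strategy R3 is strictly dominated by R1 (Alpha: 8>2, Beta: 15>5, Gamma: 14>3, Delta: 13>6) and is removed.
For General Cole, Gamma strictly dominates Alpha on the remaining rows (R1: 7>3, R2: 16>5, R4: 19>16); eliminate Alpha.
General Cole's strategy Delta is strictly dominated by Gamma (R1: 7>6, R2: 16>4, R4: 19>11) and is removed.
General Rowe's strategy R4 is strictly dominated by R1 (Beta: 15>13, Gamma: 14>8) and is removed.
Among the remaining strategies, none is strictly dominated by another pure strategy of the same player, so the elimination stops.
Surviving strategies — General Rowe: {R1, R2}; General Cole: {Beta, Gamma}.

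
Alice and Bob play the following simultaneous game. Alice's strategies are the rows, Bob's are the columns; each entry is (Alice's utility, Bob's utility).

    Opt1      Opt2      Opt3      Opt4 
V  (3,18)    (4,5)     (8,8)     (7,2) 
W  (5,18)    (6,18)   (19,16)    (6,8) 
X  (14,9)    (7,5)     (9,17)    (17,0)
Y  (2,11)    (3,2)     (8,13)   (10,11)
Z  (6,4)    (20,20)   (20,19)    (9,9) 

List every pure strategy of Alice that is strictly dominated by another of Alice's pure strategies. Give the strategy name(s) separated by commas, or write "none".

X strictly dominates V — Opt1: 14>3, Opt2: 7>4, Opt3: 9>8, Opt4: 17>7.
W is strictly dominated by Z (Opt1: 6>5, Opt2: 20>6, Opt3: 20>19, Opt4: 9>6).
X is not dominated — it holds its own against V at Opt1 (14>3); W at Opt1 (14>5); Y at Opt1 (14>2); Z at Opt1 (14>6).
Y: dominated, since X does at least as well everywhere (Opt1: 14>2, Opt2: 7>3, Opt3: 9>8, Opt4: 17>10).
Z is not dominated — it holds its own against V at Opt1 (6>3); W at Opt1 (6>5); X at Opt2 (20>7); Y at Opt1 (6>2).

V, W, Y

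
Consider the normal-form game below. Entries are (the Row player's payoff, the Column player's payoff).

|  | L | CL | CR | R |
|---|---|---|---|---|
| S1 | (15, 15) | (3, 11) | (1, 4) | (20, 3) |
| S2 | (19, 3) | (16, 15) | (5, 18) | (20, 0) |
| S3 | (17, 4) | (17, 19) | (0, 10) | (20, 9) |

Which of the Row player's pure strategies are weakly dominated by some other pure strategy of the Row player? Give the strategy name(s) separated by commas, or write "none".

S1: dominated, since S2 does at least as well everywhere (L: 19>15, CL: 16>3, CR: 5>1, R: 20=20).
S2: no other strategy beats it everywhere (S1 at L (19>15); S3 at L (19>17)).
Nothing dominates S3: S1 at L (17>15); S2 at CL (17>16).

S1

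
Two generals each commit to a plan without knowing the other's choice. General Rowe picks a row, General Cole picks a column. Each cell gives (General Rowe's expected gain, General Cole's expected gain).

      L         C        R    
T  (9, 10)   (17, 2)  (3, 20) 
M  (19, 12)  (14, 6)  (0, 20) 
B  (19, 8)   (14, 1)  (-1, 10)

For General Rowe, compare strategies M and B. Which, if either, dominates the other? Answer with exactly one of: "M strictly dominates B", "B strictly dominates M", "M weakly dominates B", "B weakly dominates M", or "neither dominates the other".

Compare M to B across every action of General Cole: L: 19=19, C: 14=14, R: 0>-1.
M is at least as good everywhere and strictly better somewhere (tied only at L, C), so M weakly but not strictly dominates B.

M weakly dominates B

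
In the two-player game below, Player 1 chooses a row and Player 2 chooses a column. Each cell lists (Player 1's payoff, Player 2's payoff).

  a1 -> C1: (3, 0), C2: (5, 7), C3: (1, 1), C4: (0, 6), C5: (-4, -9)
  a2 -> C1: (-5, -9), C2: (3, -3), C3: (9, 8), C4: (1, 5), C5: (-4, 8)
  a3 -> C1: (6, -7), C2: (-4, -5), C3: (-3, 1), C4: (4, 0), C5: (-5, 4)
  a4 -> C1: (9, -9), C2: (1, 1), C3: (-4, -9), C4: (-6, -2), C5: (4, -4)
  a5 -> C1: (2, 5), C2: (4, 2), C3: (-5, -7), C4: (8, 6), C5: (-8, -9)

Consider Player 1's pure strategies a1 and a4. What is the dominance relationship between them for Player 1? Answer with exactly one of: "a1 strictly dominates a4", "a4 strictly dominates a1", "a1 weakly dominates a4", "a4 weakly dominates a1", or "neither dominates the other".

neither dominates the other

a1's payoffs vs a4's, by Player 2's action — C1: 3<9, C2: 5>1, C3: 1>-4, C4: 0>-6, C5: -4<4.
a1 does better at C2, C3, C4 but worse at C1, C5; neither strategy dominates the other.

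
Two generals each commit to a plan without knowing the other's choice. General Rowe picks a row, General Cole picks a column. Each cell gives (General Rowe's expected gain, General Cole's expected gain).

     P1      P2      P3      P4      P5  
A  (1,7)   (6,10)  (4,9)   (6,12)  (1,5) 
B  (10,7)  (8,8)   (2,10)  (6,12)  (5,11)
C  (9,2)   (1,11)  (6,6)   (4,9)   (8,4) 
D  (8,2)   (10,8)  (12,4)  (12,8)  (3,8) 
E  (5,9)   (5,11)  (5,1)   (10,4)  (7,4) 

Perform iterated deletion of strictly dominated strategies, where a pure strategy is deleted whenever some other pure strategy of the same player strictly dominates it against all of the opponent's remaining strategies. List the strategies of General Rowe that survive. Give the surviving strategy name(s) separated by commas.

General Rowe's strategy A is strictly dominated by D (P1: 8>1, P2: 10>6, P3: 12>4, P4: 12>6, P5: 3>1) and is removed.
For General Cole, P2 strictly dominates P1 on the remaining rows (B: 8>7, C: 11>2, D: 8>2, E: 11>9); eliminate P1.
For General Cole, P4 strictly dominates P3 on the remaining rows (B: 12>10, C: 9>6, D: 8>4, E: 4>1); eliminate P3.
Among the remaining strategies, none is strictly dominated by another pure strategy of the same player, so the elimination stops.
Surviving strategies — General Rowe: {B, C, D, E}; General Cole: {P2, P4, P5}.

B, C, D, E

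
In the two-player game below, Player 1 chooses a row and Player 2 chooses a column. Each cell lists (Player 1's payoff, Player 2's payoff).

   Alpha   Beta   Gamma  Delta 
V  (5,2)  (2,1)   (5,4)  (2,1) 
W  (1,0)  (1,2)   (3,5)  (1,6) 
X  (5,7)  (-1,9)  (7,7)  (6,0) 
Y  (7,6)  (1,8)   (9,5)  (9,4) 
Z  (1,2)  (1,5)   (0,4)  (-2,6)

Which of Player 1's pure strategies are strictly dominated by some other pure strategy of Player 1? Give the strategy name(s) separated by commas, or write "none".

Nothing dominates V: W at Alpha (5>1); X at Alpha (5=5); Y at Beta (2>1); Z at Alpha (5>1).
V strictly dominates W — Alpha: 5>1, Beta: 2>1, Gamma: 5>3, Delta: 2>1.
X: dominated, since Y does at least as well everywhere (Alpha: 7>5, Beta: 1>-1, Gamma: 9>7, Delta: 9>6).
Nothing dominates Y: V at Alpha (7>5); W at Alpha (7>1); X at Alpha (7>5); Z at Alpha (7>1).
Z: dominated, since V does at least as well everywhere (Alpha: 5>1, Beta: 2>1, Gamma: 5>0, Delta: 2>-2).

W, X, Z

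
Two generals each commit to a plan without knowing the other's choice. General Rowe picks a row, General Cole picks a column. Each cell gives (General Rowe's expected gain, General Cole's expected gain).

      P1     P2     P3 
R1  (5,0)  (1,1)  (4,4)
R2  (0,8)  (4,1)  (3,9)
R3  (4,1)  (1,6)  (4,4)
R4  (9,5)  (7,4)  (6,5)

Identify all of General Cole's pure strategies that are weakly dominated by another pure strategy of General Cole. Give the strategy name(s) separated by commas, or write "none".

P1

P1: dominated, since P3 does at least as well everywhere (R1: 4>0, R2: 9>8, R3: 4>1, R4: 5=5).
P2 is not dominated — it holds its own against P1 at R1 (1>0); P3 at R3 (6>4).
Nothing dominates P3: P1 at R1 (4>0); P2 at R1 (4>1).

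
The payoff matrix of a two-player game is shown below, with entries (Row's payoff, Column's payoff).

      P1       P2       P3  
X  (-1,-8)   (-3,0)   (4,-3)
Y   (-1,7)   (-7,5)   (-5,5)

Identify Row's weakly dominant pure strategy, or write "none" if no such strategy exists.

X

X vs Y: P1: -1=-1, P2: -3>-7, P3: 4>-5.
X is at least as good as every other strategy against every opponent action, so it is weakly dominant.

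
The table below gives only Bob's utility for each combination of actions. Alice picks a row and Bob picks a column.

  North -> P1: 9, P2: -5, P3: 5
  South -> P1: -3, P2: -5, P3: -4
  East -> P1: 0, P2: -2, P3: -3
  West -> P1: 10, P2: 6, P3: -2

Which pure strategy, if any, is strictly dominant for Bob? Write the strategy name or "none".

P1 vs P2: North: 9>-5, South: -3>-5, East: 0>-2, West: 10>6.
P1 vs P3: North: 9>5, South: -3>-4, East: 0>-3, West: 10>-2.
P1 strictly beats every other strategy against every opponent action, so it is strictly dominant.

P1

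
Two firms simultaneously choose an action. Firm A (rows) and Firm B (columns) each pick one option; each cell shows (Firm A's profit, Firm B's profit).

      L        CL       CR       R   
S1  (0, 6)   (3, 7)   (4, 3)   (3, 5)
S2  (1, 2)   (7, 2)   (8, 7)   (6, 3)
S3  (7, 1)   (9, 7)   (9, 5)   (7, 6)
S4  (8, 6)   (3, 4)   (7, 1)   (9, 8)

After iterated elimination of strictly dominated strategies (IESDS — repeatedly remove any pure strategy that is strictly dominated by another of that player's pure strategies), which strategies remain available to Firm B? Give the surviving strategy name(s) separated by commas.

Firm A's strategy S1 is strictly dominated by S2 (L: 1>0, CL: 7>3, CR: 8>4, R: 6>3) and is removed.
Firm A's strategy S2 is strictly dominated by S3 (L: 7>1, CL: 9>7, CR: 9>8, R: 7>6) and is removed.
Firm B's strategy L is strictly dominated by R (S3: 6>1, S4: 8>6) and is removed.
Column CR is eliminated: CL beats it against every remaining row (S3: 7>5, S4: 4>1).
Among the remaining strategies, none is strictly dominated by another pure strategy of the same player, so the elimination stops.
Surviving strategies — Firm A: {S3, S4}; Firm B: {CL, R}.

CL, R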